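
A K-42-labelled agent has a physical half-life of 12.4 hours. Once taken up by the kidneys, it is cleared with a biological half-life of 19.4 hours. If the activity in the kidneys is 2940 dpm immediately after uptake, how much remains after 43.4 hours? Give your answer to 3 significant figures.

55.1 dpm

1/t_eff = 1/t_phys + 1/t_biol = 1/12.4 + 1/19.4 = 0.13219 per hour.
t_eff = 12.4 × 19.4 / (12.4 + 19.4) ≈ 7.5648 hours.
Remaining = 2940 × (1/2)^(43.4/7.5648) = 2940 × (1/2)^5.7371 ≈ 55.119 dpm.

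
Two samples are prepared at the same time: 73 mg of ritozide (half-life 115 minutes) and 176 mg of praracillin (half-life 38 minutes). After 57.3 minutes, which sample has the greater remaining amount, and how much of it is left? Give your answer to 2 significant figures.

ritozide: 73 × (1/2)^0.49826 ≈ 51.681 mg.
praracillin: 176 × (1/2)^1.5079 ≈ 61.886 mg.
Praracillin has more remaining, at ≈ 61.886 mg.

praracillin, 62 mg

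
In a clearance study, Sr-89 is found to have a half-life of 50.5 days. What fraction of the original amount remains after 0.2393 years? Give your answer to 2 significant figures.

0.2393 years = 87.3445 days.
n = 87.3445/50.5 ≈ 1.7296 half-lives.
Fraction remaining = (1/2)^1.7296 ≈ 0.30154.

0.30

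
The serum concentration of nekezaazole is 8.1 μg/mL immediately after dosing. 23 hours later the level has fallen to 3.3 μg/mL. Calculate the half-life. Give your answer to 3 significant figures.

A/A₀ = 3.3/8.1 ≈ 0.40741.
n = log₂(2.4545) ≈ 1.2955 half-lives elapsed in 23 hours.
t½ = 23/1.2955 ≈ 17.754 hours.

17.8 hours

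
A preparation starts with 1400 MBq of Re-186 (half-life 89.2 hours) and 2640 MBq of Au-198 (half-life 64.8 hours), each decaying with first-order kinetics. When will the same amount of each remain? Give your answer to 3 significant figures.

Set 1400·(1/2)^(t/89.2) = 2640·(1/2)^(t/64.8).
Taking log₂: log₂(1400/2640) = t·(1/89.2 − 1/64.8).
log₂(0.5303) = -0.91511; 1/89.2 − 1/64.8 = -0.0042213.
t = -0.91511 / -0.0042213 ≈ 216.78 hours.

217 hours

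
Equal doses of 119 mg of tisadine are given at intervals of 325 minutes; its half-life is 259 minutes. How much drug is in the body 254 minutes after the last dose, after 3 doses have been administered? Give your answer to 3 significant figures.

96.2 mg

The 3 doses were given 904, 579, 254 minutes ago.
Total = 119·(1/2)^(904/259) + 119·(1/2)^(579/259) + 119·(1/2)^(254/259)
      = 10.589 + 25.269 + 60.302 ≈ 96.159 mg.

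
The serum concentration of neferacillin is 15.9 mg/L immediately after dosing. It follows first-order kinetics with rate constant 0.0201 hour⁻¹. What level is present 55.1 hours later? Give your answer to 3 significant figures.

t½ = ln 2 / k = 0.69315 / 0.0201 ≈ 34.485 hours.
Number of half-lives: n = 55.1/34.485 ≈ 1.5978.
Remaining = 15.9 × (1/2)^1.5978 = 15.9 × 0.33038 ≈ 5.2531 mg/L.

5.25 mg/L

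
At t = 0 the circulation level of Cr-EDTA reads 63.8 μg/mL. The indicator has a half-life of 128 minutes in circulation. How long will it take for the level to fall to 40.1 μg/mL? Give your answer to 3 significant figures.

Fraction remaining = 40.1/63.8 ≈ 0.62853.
n = log₂(63.8/40.1) = ln(1.591)/ln 2 ≈ 0.66995 half-lives.
t = n × t½ = 0.66995 × 128 ≈ 85.754 minutes.

85.8 minutes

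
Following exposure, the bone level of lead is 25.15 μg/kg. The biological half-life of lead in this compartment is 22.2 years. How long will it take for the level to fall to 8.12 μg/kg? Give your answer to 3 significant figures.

Fraction remaining = 8.12/25.15 ≈ 0.32286.
n = log₂(25.15/8.12) = ln(3.0973)/ln 2 ≈ 1.631 half-lives.
t = n × t½ = 1.631 × 22.2 ≈ 36.208 years.

36.2 years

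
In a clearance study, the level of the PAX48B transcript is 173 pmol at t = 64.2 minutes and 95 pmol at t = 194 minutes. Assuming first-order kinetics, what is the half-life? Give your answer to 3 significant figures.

Over Δt = 194 − 64.2 = 129.8 minutes, the level fell by a factor of 173/95 ≈ 1.8211.
n = log₂(1.8211) ≈ 0.86477 half-lives, so t½ = 129.8/0.86477 ≈ 150.1 minutes.

150 minutes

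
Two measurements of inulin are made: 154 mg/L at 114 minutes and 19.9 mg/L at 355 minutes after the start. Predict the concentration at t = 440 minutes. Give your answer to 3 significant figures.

Over Δt = 355 − 114 = 241 minutes, the level fell by a factor of 154/19.9 ≈ 7.7387.
n = log₂(7.7387) ≈ 2.9521 half-lives, so t½ = 241/2.9521 ≈ 81.637 minutes.
From t = 355 to t = 440: 19.9 × (1/2)^((440−355)/81.637) ≈ 9.6699 mg/L.

9.67 mg/L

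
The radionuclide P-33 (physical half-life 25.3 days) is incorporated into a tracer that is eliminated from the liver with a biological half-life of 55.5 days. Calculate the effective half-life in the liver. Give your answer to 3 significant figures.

17.4 days

1/t_eff = 1/t_phys + 1/t_biol = 1/25.3 + 1/55.5 = 0.057544 per day.
t_eff = 25.3 × 55.5 / (25.3 + 55.5) ≈ 17.378 days.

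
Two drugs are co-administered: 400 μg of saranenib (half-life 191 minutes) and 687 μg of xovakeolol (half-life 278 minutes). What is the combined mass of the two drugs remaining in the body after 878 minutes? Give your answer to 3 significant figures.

93.5 μg

saranenib: 400 × (1/2)^(878/191) = 400 × (1/2)^4.5969 ≈ 16.53 μg.
xovakeolol: 687 × (1/2)^(878/278) = 687 × (1/2)^3.1583 ≈ 76.952 μg.
Total = 16.53 + 76.952 ≈ 93.482 μg.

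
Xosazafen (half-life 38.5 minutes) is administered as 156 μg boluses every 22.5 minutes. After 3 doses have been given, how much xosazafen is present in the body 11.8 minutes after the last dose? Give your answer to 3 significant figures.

266 μg

The 3 doses were given 56.8, 34.3, 11.8 minutes ago.
Total = 156·(1/2)^(56.8/38.5) + 156·(1/2)^(34.3/38.5) + 156·(1/2)^(11.8/38.5)
      = 56.106 + 84.127 + 126.14 ≈ 266.37 μg.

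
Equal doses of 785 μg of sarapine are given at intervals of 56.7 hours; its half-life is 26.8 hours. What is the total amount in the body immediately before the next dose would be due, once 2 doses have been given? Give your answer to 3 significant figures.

223 μg

The 2 doses were given 113.4, 56.7 hours ago.
Total = 785·(1/2)^(113.4/26.8) + 785·(1/2)^(56.7/26.8)
      = 41.793 + 181.13 ≈ 222.92 μg.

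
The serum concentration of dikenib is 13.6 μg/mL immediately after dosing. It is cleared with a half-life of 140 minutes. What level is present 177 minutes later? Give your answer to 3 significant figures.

5.66 μg/mL

Number of half-lives: n = 177/140 ≈ 1.2643.
Remaining = 13.6 × (1/2)^1.2643 = 13.6 × 0.41631 ≈ 5.6618 μg/mL.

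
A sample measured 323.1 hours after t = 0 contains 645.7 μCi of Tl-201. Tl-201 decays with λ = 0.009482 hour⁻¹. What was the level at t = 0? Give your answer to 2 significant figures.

14000 μCi

t½ = ln 2 / λ = 0.69315 / 0.009482 ≈ 73.101 hours.
Number of half-lives elapsed: n = 323.1/73.101 ≈ 4.4199.
A₀ = A × 2^n = 645.7 × 2^4.4199 = 645.7 × 21.405 ≈ 13821 μCi.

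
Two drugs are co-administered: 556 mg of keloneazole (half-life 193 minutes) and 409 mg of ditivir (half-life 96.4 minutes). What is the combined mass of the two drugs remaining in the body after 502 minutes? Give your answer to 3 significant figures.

keloneazole: 556 × (1/2)^(502/193) = 556 × (1/2)^2.601 ≈ 91.64 mg.
ditivir: 409 × (1/2)^(502/96.4) = 409 × (1/2)^5.2075 ≈ 11.069 mg.
Total = 91.64 + 11.069 ≈ 102.71 mg.

103 mg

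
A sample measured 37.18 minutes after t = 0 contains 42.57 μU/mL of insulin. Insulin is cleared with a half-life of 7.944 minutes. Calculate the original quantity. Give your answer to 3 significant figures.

1090 μU/mL

Number of half-lives elapsed: n = 37.18/7.944 ≈ 4.6803.
A₀ = A × 2^n = 42.57 × 2^4.6803 = 42.57 × 25.639 ≈ 1091.4 μU/mL.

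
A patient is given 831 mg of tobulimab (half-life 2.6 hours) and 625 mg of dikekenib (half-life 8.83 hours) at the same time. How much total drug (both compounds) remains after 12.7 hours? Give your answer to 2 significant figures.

260 mg

tobulimab: 831 × (1/2)^(12.7/2.6) = 831 × (1/2)^4.8846 ≈ 28.131 mg.
dikekenib: 625 × (1/2)^(12.7/8.83) = 625 × (1/2)^1.4383 ≈ 230.63 mg.
Total = 28.131 + 230.63 ≈ 258.76 mg.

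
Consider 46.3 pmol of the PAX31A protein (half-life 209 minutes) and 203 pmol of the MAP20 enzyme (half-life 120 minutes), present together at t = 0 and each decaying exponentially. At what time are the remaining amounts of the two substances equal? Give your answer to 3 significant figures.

601 minutes

Set 46.3·(1/2)^(t/209) = 203·(1/2)^(t/120).
Taking log₂: log₂(46.3/203) = t·(1/209 − 1/120).
log₂(0.22808) = -2.1324; 1/209 − 1/120 = -0.0035486.
t = -2.1324 / -0.0035486 ≈ 600.9 minutes.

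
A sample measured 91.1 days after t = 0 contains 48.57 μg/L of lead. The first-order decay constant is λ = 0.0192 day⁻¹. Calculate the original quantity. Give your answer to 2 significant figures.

280 μg/L

t½ = ln 2 / λ = 0.69315 / 0.0192 ≈ 36.101 days.
Number of half-lives elapsed: n = 91.1/36.101 ≈ 2.5234.
A₀ = A × 2^n = 48.57 × 2^2.5234 = 48.57 × 5.7495 ≈ 279.26 μg/L.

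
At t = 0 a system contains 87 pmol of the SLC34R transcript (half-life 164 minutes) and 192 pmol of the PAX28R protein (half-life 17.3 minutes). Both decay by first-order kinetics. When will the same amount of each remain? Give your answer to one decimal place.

Set 87·(1/2)^(t/164) = 192·(1/2)^(t/17.3).
Taking log₂: log₂(87/192) = t·(1/164 − 1/17.3).
log₂(0.45312) = -1.142; 1/164 − 1/17.3 = -0.051706.
t = -1.142 / -0.051706 ≈ 22.087 minutes.

22.1 minutes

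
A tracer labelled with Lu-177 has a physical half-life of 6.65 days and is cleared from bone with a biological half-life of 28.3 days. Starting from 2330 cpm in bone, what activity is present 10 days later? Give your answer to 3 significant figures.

643 cpm

1/t_eff = 1/t_phys + 1/t_biol = 1/6.65 + 1/28.3 = 0.18571 per day.
t_eff = 6.65 × 28.3 / (6.65 + 28.3) ≈ 5.3847 days.
Remaining = 2330 × (1/2)^(10/5.3847) = 2330 × (1/2)^1.8571 ≈ 643.14 cpm.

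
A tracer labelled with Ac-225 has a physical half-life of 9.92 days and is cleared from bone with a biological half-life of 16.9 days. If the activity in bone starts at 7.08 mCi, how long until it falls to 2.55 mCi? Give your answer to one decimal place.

1/t_eff = 1/t_phys + 1/t_biol = 1/9.92 + 1/16.9 = 0.15998 per day.
t_eff = 9.92 × 16.9 / (9.92 + 16.9) ≈ 6.2509 days.
n = log₂(7.08/2.55) ≈ 1.4733; t = 1.4733 × 6.2509 ≈ 9.2091 days.

9.2 days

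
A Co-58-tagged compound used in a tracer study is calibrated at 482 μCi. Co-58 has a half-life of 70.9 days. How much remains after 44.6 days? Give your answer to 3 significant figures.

Number of half-lives: n = 44.6/70.9 ≈ 0.62906.
Remaining = 482 × (1/2)^0.62906 = 482 × 0.6466 ≈ 311.66 μCi.

312 μCi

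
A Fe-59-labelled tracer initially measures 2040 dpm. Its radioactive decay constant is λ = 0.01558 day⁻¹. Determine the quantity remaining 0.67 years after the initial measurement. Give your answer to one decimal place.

t½ = ln 2 / λ = 0.69315 / 0.01558 ≈ 44.49 days.
Convert the elapsed time: 0.67 years = 244.55 days.
Number of half-lives: n = 244.55/44.49 ≈ 5.4968.
Remaining = 2040 × (1/2)^5.4968 = 2040 × 0.022146 ≈ 45.178 dpm.

45.2 dpm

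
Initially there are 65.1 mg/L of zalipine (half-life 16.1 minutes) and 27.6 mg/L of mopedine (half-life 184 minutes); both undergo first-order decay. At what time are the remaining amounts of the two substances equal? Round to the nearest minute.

Set 65.1·(1/2)^(t/16.1) = 27.6·(1/2)^(t/184).
Taking log₂: log₂(65.1/27.6) = t·(1/16.1 − 1/184).
log₂(2.3587) = 1.238; 1/16.1 − 1/184 = 0.056677.
t = 1.238 / 0.056677 ≈ 21.843 minutes.

22 minutes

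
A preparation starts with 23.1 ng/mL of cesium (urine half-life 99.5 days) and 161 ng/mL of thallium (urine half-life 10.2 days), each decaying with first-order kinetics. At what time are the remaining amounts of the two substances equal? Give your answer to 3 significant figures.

Set 23.1·(1/2)^(t/99.5) = 161·(1/2)^(t/10.2).
Taking log₂: log₂(23.1/161) = t·(1/99.5 − 1/10.2).
log₂(0.14348) = -2.8011; 1/99.5 − 1/10.2 = -0.087989.
t = -2.8011 / -0.087989 ≈ 31.835 days.

31.8 days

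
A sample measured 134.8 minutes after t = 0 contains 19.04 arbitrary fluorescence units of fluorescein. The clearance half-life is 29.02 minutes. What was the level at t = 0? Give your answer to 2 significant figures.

480 arbitrary fluorescence units

Number of half-lives elapsed: n = 134.8/29.02 ≈ 4.6451.
A₀ = A × 2^n = 19.04 × 2^4.6451 = 19.04 × 25.021 ≈ 476.4 arbitrary fluorescence units.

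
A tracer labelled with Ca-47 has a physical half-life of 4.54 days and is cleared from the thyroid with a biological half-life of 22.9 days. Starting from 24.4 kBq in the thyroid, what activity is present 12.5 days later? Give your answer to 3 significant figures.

2.48 kBq

1/t_eff = 1/t_phys + 1/t_biol = 1/4.54 + 1/22.9 = 0.26393 per day.
t_eff = 4.54 × 22.9 / (4.54 + 22.9) ≈ 3.7888 days.
Remaining = 24.4 × (1/2)^(12.5/3.7888) = 24.4 × (1/2)^3.2992 ≈ 2.4788 kBq.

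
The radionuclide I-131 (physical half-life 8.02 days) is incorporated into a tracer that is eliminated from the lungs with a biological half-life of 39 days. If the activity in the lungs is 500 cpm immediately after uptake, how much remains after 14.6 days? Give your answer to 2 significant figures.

110 cpm

1/t_eff = 1/t_phys + 1/t_biol = 1/8.02 + 1/39 = 0.15033 per day.
t_eff = 8.02 × 39 / (8.02 + 39) ≈ 6.6521 days.
Remaining = 500 × (1/2)^(14.6/6.6521) = 500 × (1/2)^2.1948 ≈ 109.21 cpm.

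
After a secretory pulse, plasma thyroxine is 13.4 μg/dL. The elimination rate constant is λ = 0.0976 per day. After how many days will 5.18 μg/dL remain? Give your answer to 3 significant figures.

t½ = ln 2 / λ = 0.69315 / 0.0976 ≈ 7.1019 days.
Fraction remaining = 5.18/13.4 ≈ 0.38657.
n = log₂(13.4/5.18) = ln(2.5869)/ln 2 ≈ 1.3712 half-lives.
t = n × t½ = 1.3712 × 7.1019 ≈ 9.7382 days.

9.74 days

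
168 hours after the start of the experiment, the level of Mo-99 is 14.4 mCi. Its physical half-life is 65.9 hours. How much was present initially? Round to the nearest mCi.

84 mCi

Number of half-lives elapsed: n = 168/65.9 ≈ 2.5493.
A₀ = A × 2^n = 14.4 × 2^2.5493 = 14.4 × 5.8536 ≈ 84.291 mCi.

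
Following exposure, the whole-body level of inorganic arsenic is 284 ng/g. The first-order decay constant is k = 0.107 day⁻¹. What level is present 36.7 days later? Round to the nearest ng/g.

t½ = ln 2 / k = 0.69315 / 0.107 ≈ 6.478 days.
Number of half-lives: n = 36.7/6.478 ≈ 5.6653.
Remaining = 284 × (1/2)^5.6653 = 284 × 0.019705 ≈ 5.5961 ng/g.

6 ng/g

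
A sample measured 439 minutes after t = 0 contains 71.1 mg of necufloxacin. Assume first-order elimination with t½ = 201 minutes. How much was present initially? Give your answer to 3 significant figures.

Number of half-lives elapsed: n = 439/201 ≈ 2.1841.
A₀ = A × 2^n = 71.1 × 2^2.1841 = 71.1 × 4.5444 ≈ 323.1 mg.

323 mg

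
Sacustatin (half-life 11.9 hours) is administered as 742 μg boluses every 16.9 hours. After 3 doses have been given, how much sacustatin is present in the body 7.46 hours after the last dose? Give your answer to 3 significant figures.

The 3 doses were given 41.26, 24.36, 7.46 hours ago.
Total = 742·(1/2)^(41.26/11.9) + 742·(1/2)^(24.36/11.9) + 742·(1/2)^(7.46/11.9)
      = 67.091 + 179.55 + 480.5 ≈ 727.14 μg.

727 μg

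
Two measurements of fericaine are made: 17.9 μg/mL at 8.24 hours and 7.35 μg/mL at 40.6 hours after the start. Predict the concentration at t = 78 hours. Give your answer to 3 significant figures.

2.63 μg/mL

Over Δt = 40.6 − 8.24 = 32.36 hours, the level fell by a factor of 17.9/7.35 ≈ 2.4354.
n = log₂(2.4354) ≈ 1.2841 half-lives, so t½ = 32.36/1.2841 ≈ 25.2 hours.
From t = 40.6 to t = 78: 7.35 × (1/2)^((78−40.6)/25.2) ≈ 2.6273 μg/mL.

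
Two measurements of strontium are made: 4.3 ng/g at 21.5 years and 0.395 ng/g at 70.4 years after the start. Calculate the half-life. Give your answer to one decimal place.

14.2 years

Over Δt = 70.4 − 21.5 = 48.9 years, the level fell by a factor of 4.3/0.395 ≈ 10.886.
n = log₂(10.886) ≈ 3.4444 half-lives, so t½ = 48.9/3.4444 ≈ 14.197 years.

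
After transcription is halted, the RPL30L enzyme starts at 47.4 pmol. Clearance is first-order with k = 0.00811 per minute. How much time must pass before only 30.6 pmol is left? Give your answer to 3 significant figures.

t½ = ln 2 / k = 0.69315 / 0.00811 ≈ 85.468 minutes.
Fraction remaining = 30.6/47.4 ≈ 0.64557.
n = log₂(47.4/30.6) = ln(1.549)/ln 2 ≈ 0.63136 half-lives.
t = n × t½ = 0.63136 × 85.468 ≈ 53.961 minutes.

54.0 minutes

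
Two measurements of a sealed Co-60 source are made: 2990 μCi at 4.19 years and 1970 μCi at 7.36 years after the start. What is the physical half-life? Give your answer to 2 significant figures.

5.3 years

Over Δt = 7.36 − 4.19 = 3.17 years, the level fell by a factor of 2990/1970 ≈ 1.5178.
n = log₂(1.5178) ≈ 0.60195 half-lives, so t½ = 3.17/0.60195 ≈ 5.2662 years.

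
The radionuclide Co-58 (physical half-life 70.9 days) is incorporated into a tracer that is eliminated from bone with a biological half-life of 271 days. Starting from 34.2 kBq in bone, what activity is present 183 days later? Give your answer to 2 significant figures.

3.6 kBq

1/t_eff = 1/t_phys + 1/t_biol = 1/70.9 + 1/271 = 0.017794 per day.
t_eff = 70.9 × 271 / (70.9 + 271) ≈ 56.197 days.
Remaining = 34.2 × (1/2)^(183/56.197) = 34.2 × (1/2)^3.2564 ≈ 3.579 kBq.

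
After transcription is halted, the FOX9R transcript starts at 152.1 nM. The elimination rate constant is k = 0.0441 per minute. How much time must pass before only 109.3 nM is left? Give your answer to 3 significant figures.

7.49 minutes

t½ = ln 2 / k = 0.69315 / 0.0441 ≈ 15.718 minutes.
Fraction remaining = 109.3/152.1 ≈ 0.71861.
n = log₂(152.1/109.3) = ln(1.3916)/ln 2 ≈ 0.47673 half-lives.
t = n × t½ = 0.47673 × 15.718 ≈ 7.493 minutes.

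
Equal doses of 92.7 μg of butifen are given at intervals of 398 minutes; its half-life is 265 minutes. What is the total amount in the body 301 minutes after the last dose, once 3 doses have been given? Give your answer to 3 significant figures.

62.3 μg

The 3 doses were given 1097, 699, 301 minutes ago.
Total = 92.7·(1/2)^(1097/265) + 92.7·(1/2)^(699/265) + 92.7·(1/2)^(301/265)
      = 5.2593 + 14.895 + 42.185 ≈ 62.339 μg.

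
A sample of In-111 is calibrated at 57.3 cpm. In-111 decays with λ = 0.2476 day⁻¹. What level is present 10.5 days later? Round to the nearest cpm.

t½ = ln 2 / λ = 0.69315 / 0.2476 ≈ 2.7995 days.
Number of half-lives: n = 10.5/2.7995 ≈ 3.7507.
Remaining = 57.3 × (1/2)^3.7507 = 57.3 × 0.074288 ≈ 4.2567 cpm.

4 cpm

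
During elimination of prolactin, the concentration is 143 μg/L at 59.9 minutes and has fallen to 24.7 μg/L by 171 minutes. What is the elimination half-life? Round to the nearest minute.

Over Δt = 171 − 59.9 = 111.1 minutes, the level fell by a factor of 143/24.7 ≈ 5.7895.
n = log₂(5.7895) ≈ 2.5334 half-lives, so t½ = 111.1/2.5334 ≈ 43.854 minutes.

44 minutes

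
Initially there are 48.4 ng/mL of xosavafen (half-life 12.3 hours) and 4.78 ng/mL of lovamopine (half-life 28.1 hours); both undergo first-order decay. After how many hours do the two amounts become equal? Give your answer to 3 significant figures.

73.1 hours

Set 48.4·(1/2)^(t/12.3) = 4.78·(1/2)^(t/28.1).
Taking log₂: log₂(48.4/4.78) = t·(1/12.3 − 1/28.1).
log₂(10.126) = 3.3399; 1/12.3 − 1/28.1 = 0.045714.
t = 3.3399 / 0.045714 ≈ 73.062 hours.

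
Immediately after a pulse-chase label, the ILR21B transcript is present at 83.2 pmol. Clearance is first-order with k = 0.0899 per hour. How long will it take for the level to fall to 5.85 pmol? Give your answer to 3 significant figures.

t½ = ln 2 / k = 0.69315 / 0.0899 ≈ 7.7102 hours.
Fraction remaining = 5.85/83.2 ≈ 0.070312.
n = log₂(83.2/5.85) = ln(14.222)/ln 2 ≈ 3.8301 half-lives.
t = n × t½ = 3.8301 × 7.7102 ≈ 29.531 hours.

29.5 hours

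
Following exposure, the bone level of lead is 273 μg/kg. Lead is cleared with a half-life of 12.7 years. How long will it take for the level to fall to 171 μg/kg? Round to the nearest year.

9 years

Fraction remaining = 171/273 ≈ 0.62637.
n = log₂(273/171) = ln(1.5965)/ln 2 ≈ 0.6749 half-lives.
t = n × t½ = 0.6749 × 12.7 ≈ 8.5713 years.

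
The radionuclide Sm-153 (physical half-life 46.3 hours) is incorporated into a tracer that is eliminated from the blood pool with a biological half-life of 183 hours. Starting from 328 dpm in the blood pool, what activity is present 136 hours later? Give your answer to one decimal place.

25.6 dpm

1/t_eff = 1/t_phys + 1/t_biol = 1/46.3 + 1/183 = 0.027063 per hour.
t_eff = 46.3 × 183 / (46.3 + 183) ≈ 36.951 hours.
Remaining = 328 × (1/2)^(136/36.951) = 328 × (1/2)^3.6805 ≈ 25.581 dpm.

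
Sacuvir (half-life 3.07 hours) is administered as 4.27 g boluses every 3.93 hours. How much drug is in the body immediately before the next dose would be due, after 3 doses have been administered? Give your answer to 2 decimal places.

2.78 g

The 3 doses were given 11.79, 7.86, 3.93 hours ago.
Total = 4.27·(1/2)^(11.79/3.07) + 4.27·(1/2)^(7.86/3.07) + 4.27·(1/2)^(3.93/3.07)
      = 0.2981 + 0.72396 + 1.7582 ≈ 2.7803 g.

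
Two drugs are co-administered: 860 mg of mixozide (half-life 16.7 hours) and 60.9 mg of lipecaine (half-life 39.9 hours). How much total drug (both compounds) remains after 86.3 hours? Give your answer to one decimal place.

mixozide: 860 × (1/2)^(86.3/16.7) = 860 × (1/2)^5.1677 ≈ 23.926 mg.
lipecaine: 60.9 × (1/2)^(86.3/39.9) = 60.9 × (1/2)^2.1629 ≈ 13.599 mg.
Total = 23.926 + 13.599 ≈ 37.526 mg.

37.5 mg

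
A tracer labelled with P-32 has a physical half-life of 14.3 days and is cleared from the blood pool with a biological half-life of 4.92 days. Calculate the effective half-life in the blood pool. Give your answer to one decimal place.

1/t_eff = 1/t_phys + 1/t_biol = 1/14.3 + 1/4.92 = 0.27318 per day.
t_eff = 14.3 × 4.92 / (14.3 + 4.92) ≈ 3.6606 days.

3.7 days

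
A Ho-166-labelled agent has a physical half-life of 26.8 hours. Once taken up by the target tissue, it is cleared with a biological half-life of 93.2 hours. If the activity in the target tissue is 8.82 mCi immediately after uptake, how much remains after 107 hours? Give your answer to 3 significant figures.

0.250 mCi

1/t_eff = 1/t_phys + 1/t_biol = 1/26.8 + 1/93.2 = 0.048043 per hour.
t_eff = 26.8 × 93.2 / (26.8 + 93.2) ≈ 20.815 hours.
Remaining = 8.82 × (1/2)^(107/20.815) = 8.82 × (1/2)^5.1406 ≈ 0.25003 mCi.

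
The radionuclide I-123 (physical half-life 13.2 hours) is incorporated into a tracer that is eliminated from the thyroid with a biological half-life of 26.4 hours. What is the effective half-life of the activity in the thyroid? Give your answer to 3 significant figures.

8.80 hours

1/t_eff = 1/t_phys + 1/t_biol = 1/13.2 + 1/26.4 = 0.11364 per hour.
t_eff = 13.2 × 26.4 / (13.2 + 26.4) ≈ 8.8 hours.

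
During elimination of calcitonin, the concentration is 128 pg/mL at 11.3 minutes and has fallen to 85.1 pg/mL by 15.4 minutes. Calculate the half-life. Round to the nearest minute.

7 minutes

Over Δt = 15.4 − 11.3 = 4.1 minutes, the level fell by a factor of 128/85.1 ≈ 1.5041.
n = log₂(1.5041) ≈ 0.58891 half-lives, so t½ = 4.1/0.58891 ≈ 6.962 minutes.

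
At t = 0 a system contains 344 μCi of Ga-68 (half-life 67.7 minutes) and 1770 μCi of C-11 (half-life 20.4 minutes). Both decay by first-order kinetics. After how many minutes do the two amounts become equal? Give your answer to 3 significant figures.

69.0 minutes

Set 344·(1/2)^(t/67.7) = 1770·(1/2)^(t/20.4).
Taking log₂: log₂(344/1770) = t·(1/67.7 − 1/20.4).
log₂(0.19435) = -2.3633; 1/67.7 − 1/20.4 = -0.034249.
t = -2.3633 / -0.034249 ≈ 69.003 minutes.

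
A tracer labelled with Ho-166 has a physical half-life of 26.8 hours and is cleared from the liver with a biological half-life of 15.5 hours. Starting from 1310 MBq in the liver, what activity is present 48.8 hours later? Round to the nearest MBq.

42 MBq

1/t_eff = 1/t_phys + 1/t_biol = 1/26.8 + 1/15.5 = 0.10183 per hour.
t_eff = 26.8 × 15.5 / (26.8 + 15.5) ≈ 9.8203 hours.
Remaining = 1310 × (1/2)^(48.8/9.8203) = 1310 × (1/2)^4.9693 ≈ 41.818 MBq.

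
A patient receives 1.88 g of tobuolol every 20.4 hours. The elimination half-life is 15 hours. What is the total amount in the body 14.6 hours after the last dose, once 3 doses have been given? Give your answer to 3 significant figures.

The 3 doses were given 55.4, 35, 14.6 hours ago.
Total = 1.88·(1/2)^(55.4/15) + 1.88·(1/2)^(35/15) + 1.88·(1/2)^(14.6/15)
      = 0.14533 + 0.37304 + 0.95754 ≈ 1.4759 g.

1.48 g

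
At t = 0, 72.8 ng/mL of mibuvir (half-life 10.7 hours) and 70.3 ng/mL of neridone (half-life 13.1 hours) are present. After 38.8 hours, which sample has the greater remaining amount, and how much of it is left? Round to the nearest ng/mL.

mibuvir: 72.8 × (1/2)^3.6262 ≈ 5.8958 ng/mL.
neridone: 70.3 × (1/2)^2.9618 ≈ 9.0231 ng/mL.
Neridone has more remaining, at ≈ 9.0231 ng/mL.

neridone, 9 ng/mL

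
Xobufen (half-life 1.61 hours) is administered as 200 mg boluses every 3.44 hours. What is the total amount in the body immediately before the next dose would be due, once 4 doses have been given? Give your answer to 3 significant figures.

The 4 doses were given 13.76, 10.32, 6.88, 3.44 hours ago.
Total = 200·(1/2)^(13.76/1.61) + 200·(1/2)^(10.32/1.61) + 200·(1/2)^(6.88/1.61) + 200·(1/2)^(3.44/1.61)
      = 0.53487 + 2.352 + 10.343 + 45.482 ≈ 58.711 mg.

58.7 mg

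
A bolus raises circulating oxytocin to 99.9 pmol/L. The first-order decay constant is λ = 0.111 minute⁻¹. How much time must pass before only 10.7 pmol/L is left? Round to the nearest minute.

t½ = ln 2 / λ = 0.69315 / 0.111 ≈ 6.2446 minutes.
Fraction remaining = 10.7/99.9 ≈ 0.10711.
n = log₂(99.9/10.7) = ln(9.3364)/ln 2 ≈ 3.2229 half-lives.
t = n × t½ = 3.2229 × 6.2446 ≈ 20.125 minutes.

20 minutes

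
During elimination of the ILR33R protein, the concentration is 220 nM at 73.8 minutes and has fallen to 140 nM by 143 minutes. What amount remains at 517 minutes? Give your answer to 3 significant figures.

12.2 nM

Over Δt = 143 − 73.8 = 69.2 minutes, the level fell by a factor of 220/140 ≈ 1.5714.
n = log₂(1.5714) ≈ 0.65208 half-lives, so t½ = 69.2/0.65208 ≈ 106.12 minutes.
From t = 143 to t = 517: 140 × (1/2)^((517−143)/106.12) ≈ 12.168 nM.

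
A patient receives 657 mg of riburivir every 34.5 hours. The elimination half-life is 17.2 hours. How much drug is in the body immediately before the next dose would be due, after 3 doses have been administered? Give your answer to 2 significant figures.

210 mg

The 3 doses were given 103.5, 69, 34.5 hours ago.
Total = 657·(1/2)^(103.5/17.2) + 657·(1/2)^(69/17.2) + 657·(1/2)^(34.5/17.2)
      = 10.142 + 40.733 + 163.59 ≈ 214.46 mg.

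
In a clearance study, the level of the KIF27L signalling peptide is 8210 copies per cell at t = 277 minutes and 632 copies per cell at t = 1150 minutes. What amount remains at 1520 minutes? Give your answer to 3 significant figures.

213 copies per cell

Over Δt = 1150 − 277 = 873 minutes, the level fell by a factor of 8210/632 ≈ 12.991.
n = log₂(12.991) ≈ 3.6994 half-lives, so t½ = 873/3.6994 ≈ 235.99 minutes.
From t = 1150 to t = 1520: 632 × (1/2)^((1520−1150)/235.99) ≈ 213.17 copies per cell.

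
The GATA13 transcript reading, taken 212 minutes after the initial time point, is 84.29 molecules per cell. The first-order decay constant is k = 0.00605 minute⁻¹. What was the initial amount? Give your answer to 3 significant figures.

t½ = ln 2 / k = 0.69315 / 0.00605 ≈ 114.57 minutes.
Number of half-lives elapsed: n = 212/114.57 ≈ 1.8504.
A₀ = A × 2^n = 84.29 × 2^1.8504 = 84.29 × 3.606 ≈ 303.95 molecules per cell.

304 molecules per cell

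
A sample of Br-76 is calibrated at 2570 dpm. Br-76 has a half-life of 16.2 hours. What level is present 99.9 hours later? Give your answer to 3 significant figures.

35.8 dpm

Number of half-lives: n = 99.9/16.2 ≈ 6.1667.
Remaining = 2570 × (1/2)^6.1667 = 2570 × 0.01392 ≈ 35.775 dpm.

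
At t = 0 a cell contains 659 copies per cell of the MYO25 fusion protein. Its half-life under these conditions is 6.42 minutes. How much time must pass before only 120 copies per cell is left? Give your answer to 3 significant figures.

15.8 minutes

Fraction remaining = 120/659 ≈ 0.18209.
n = log₂(659/120) = ln(5.4917)/ln 2 ≈ 2.4572 half-lives.
t = n × t½ = 2.4572 × 6.42 ≈ 15.776 minutes.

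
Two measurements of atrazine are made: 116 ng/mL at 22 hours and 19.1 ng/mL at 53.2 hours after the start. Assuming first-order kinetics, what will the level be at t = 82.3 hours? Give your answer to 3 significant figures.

Over Δt = 53.2 − 22 = 31.2 hours, the level fell by a factor of 116/19.1 ≈ 6.0733.
n = log₂(6.0733) ≈ 2.6025 half-lives, so t½ = 31.2/2.6025 ≈ 11.989 hours.
From t = 53.2 to t = 82.3: 19.1 × (1/2)^((82.3−53.2)/11.989) ≈ 3.5509 ng/mL.

3.55 ng/mL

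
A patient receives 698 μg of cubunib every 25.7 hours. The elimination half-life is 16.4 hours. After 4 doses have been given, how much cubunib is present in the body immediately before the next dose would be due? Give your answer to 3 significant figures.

The 4 doses were given 102.8, 77.1, 51.4, 25.7 hours ago.
Total = 698·(1/2)^(102.8/16.4) + 698·(1/2)^(77.1/16.4) + 698·(1/2)^(51.4/16.4) + 698·(1/2)^(25.7/16.4)
      = 9.0555 + 26.832 + 79.503 + 235.57 ≈ 350.96 μg.

351 μg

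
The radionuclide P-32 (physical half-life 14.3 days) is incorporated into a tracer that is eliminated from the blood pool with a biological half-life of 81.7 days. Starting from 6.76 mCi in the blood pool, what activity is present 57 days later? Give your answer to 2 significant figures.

0.26 mCi

1/t_eff = 1/t_phys + 1/t_biol = 1/14.3 + 1/81.7 = 0.08217 per day.
t_eff = 14.3 × 81.7 / (14.3 + 81.7) ≈ 12.17 days.
Remaining = 6.76 × (1/2)^(57/12.17) = 6.76 × (1/2)^4.6837 ≈ 0.26304 mCi.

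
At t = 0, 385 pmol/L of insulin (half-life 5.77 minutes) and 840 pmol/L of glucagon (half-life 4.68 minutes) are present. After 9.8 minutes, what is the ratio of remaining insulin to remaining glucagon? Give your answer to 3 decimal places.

0.603

insulin: 385 × (1/2)^(9.8/5.77) = 385 × (1/2)^1.6984 ≈ 118.63 pmol/L.
glucagon: 840 × (1/2)^(9.8/4.68) = 840 × (1/2)^2.094 ≈ 196.75 pmol/L.
Ratio ≈ 118.63 / 196.75 ≈ 0.60292.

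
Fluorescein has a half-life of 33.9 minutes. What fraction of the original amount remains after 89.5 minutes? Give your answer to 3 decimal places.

0.160

n = 89.5/33.9 ≈ 2.6401 half-lives.
Fraction remaining = (1/2)^2.6401 ≈ 0.16042.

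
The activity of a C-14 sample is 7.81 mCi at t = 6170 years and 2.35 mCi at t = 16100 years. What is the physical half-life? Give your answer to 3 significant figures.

Over Δt = 16100 − 6170 = 9930 years, the level fell by a factor of 7.81/2.35 ≈ 3.3234.
n = log₂(3.3234) ≈ 1.7327 half-lives, so t½ = 9930/1.7327 ≈ 5731.1 years.

5730 years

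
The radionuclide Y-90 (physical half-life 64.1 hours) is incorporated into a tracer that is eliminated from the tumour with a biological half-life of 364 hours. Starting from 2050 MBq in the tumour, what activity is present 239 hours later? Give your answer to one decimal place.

1/t_eff = 1/t_phys + 1/t_biol = 1/64.1 + 1/364 = 0.018348 per hour.
t_eff = 64.1 × 364 / (64.1 + 364) ≈ 54.502 hours.
Remaining = 2050 × (1/2)^(239/54.502) = 2050 × (1/2)^4.3851 ≈ 98.106 MBq.

98.1 MBq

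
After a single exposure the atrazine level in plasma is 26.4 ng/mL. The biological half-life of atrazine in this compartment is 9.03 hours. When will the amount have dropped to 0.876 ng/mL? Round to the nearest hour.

44 hours

Fraction remaining = 0.876/26.4 ≈ 0.033182.
n = log₂(26.4/0.876) = ln(30.137)/ln 2 ≈ 4.9135 half-lives.
t = n × t½ = 4.9135 × 9.03 ≈ 44.369 hours.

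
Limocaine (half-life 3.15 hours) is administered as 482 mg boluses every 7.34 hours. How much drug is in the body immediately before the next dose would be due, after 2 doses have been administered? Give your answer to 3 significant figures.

115 mg

The 2 doses were given 14.68, 7.34 hours ago.
Total = 482·(1/2)^(14.68/3.15) + 482·(1/2)^(7.34/3.15)
      = 19.061 + 95.852 ≈ 114.91 mg.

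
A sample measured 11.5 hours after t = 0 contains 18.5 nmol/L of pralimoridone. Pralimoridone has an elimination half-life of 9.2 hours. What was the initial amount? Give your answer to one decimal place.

Number of half-lives elapsed: n = 11.5/9.2 ≈ 1.25.
A₀ = A × 2^n = 18.5 × 2^1.25 = 18.5 × 2.3784 ≈ 44.001 nmol/L.

44.0 nmol/L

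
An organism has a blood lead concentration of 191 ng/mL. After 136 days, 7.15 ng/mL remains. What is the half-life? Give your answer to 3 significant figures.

A/A₀ = 7.15/191 ≈ 0.037435.
n = log₂(26.713) ≈ 4.7395 half-lives elapsed in 136 days.
t½ = 136/4.7395 ≈ 28.695 days.

28.7 days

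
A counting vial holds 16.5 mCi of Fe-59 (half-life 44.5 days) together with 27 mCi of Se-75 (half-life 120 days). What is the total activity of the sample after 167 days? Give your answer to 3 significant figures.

11.5 mCi

Fe-59: 16.5 × (1/2)^(167/44.5) = 16.5 × (1/2)^3.7528 ≈ 1.224 mCi.
Se-75: 27 × (1/2)^(167/120) = 27 × (1/2)^1.3917 ≈ 10.29 mCi.
Total = 1.224 + 10.29 ≈ 11.514 mCi.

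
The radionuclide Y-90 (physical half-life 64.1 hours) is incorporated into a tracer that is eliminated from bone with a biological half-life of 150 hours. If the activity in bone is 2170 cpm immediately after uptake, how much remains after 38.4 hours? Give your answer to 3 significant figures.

1200 cpm

1/t_eff = 1/t_phys + 1/t_biol = 1/64.1 + 1/150 = 0.022267 per hour.
t_eff = 64.1 × 150 / (64.1 + 150) ≈ 44.909 hours.
Remaining = 2170 × (1/2)^(38.4/44.909) = 2170 × (1/2)^0.85506 ≈ 1199.7 cpm.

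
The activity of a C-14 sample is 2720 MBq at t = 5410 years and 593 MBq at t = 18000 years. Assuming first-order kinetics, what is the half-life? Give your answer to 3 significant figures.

5730 years

Over Δt = 18000 − 5410 = 12590 years, the level fell by a factor of 2720/593 ≈ 4.5868.
n = log₂(4.5868) ≈ 2.1975 half-lives, so t½ = 12590/2.1975 ≈ 5729.2 years.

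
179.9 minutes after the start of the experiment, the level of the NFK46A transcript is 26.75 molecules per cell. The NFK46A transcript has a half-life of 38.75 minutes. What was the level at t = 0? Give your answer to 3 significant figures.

668 molecules per cell

Number of half-lives elapsed: n = 179.9/38.75 ≈ 4.6426.
A₀ = A × 2^n = 26.75 × 2^4.6426 = 26.75 × 24.978 ≈ 668.16 molecules per cell.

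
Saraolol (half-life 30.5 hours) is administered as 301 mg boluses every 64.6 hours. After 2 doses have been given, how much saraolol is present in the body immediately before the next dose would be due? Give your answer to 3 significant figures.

The 2 doses were given 129.2, 64.6 hours ago.
Total = 301·(1/2)^(129.2/30.5) + 301·(1/2)^(64.6/30.5)
      = 15.973 + 69.339 ≈ 85.312 mg.

85.3 mg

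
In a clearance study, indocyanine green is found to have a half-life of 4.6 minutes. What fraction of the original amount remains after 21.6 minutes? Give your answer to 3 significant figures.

n = 21.6/4.6 ≈ 4.6957 half-lives.
Fraction remaining = (1/2)^4.6957 ≈ 0.038589.

0.0386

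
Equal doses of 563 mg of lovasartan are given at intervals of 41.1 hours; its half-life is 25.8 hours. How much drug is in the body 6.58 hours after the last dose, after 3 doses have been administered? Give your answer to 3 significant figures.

The 3 doses were given 88.78, 47.68, 6.58 hours ago.
Total = 563·(1/2)^(88.78/25.8) + 563·(1/2)^(47.68/25.8) + 563·(1/2)^(6.58/25.8)
      = 51.837 + 156.38 + 471.77 ≈ 679.99 mg.

680 mg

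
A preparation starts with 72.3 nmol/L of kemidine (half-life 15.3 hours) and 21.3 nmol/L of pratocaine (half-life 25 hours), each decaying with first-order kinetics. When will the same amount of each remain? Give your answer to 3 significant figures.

Set 72.3·(1/2)^(t/15.3) = 21.3·(1/2)^(t/25).
Taking log₂: log₂(72.3/21.3) = t·(1/15.3 − 1/25).
log₂(3.3944) = 1.7631; 1/15.3 − 1/25 = 0.025359.
t = 1.7631 / 0.025359 ≈ 69.526 hours.

69.5 hours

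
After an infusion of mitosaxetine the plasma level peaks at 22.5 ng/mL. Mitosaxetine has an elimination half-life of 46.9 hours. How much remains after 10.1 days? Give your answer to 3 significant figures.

Convert the elapsed time: 10.1 days = 242.4 hours.
Number of half-lives: n = 242.4/46.9 ≈ 5.1684.
Remaining = 22.5 × (1/2)^5.1684 = 22.5 × 0.027806 ≈ 0.62564 ng/mL.

0.626 ng/mL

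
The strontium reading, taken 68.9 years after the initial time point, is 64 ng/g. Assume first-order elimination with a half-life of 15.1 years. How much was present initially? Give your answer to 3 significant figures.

1510 ng/g

Number of half-lives elapsed: n = 68.9/15.1 ≈ 4.5629.
A₀ = A × 2^n = 64 × 2^4.5629 = 64 × 23.636 ≈ 1512.7 ng/g.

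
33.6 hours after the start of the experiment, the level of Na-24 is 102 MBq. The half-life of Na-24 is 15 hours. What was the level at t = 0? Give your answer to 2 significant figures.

Number of half-lives elapsed: n = 33.6/15 ≈ 2.24.
A₀ = A × 2^n = 102 × 2^2.24 = 102 × 4.724 ≈ 481.85 MBq.

480 MBq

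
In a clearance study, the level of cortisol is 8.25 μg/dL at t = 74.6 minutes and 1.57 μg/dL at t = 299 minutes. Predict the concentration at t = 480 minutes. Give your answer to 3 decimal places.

0.412 μg/dL

Over Δt = 299 − 74.6 = 224.4 minutes, the level fell by a factor of 8.25/1.57 ≈ 5.2548.
n = log₂(5.2548) ≈ 2.3936 half-lives, so t½ = 224.4/2.3936 ≈ 93.749 minutes.
From t = 299 to t = 480: 1.57 × (1/2)^((480−299)/93.749) ≈ 0.41182 μg/dL.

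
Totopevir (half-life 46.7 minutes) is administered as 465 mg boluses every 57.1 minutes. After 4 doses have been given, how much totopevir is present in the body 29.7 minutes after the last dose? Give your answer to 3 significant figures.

The 4 doses were given 201, 143.9, 86.8, 29.7 minutes ago.
Total = 465·(1/2)^(201/46.7) + 465·(1/2)^(143.9/46.7) + 465·(1/2)^(86.8/46.7) + 465·(1/2)^(29.7/46.7)
      = 23.54 + 54.937 + 128.21 + 299.23 ≈ 505.92 mg.

506 mg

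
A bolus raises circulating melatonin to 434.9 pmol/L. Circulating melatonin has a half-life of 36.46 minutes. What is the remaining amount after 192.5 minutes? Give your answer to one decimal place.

Number of half-lives: n = 192.5/36.46 ≈ 5.2798.
Remaining = 434.9 × (1/2)^5.2798 = 434.9 × 0.025742 ≈ 11.195 pmol/L.

11.2 pmol/L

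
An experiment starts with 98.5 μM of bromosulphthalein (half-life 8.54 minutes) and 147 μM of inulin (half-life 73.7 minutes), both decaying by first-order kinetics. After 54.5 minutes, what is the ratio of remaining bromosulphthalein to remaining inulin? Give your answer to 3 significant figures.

bromosulphthalein: 98.5 × (1/2)^(54.5/8.54) = 98.5 × (1/2)^6.3817 ≈ 1.1813 μM.
inulin: 147 × (1/2)^(54.5/73.7) = 147 × (1/2)^0.73948 ≈ 88.046 μM.
Ratio ≈ 1.1813 / 88.046 ≈ 0.013416.

0.0134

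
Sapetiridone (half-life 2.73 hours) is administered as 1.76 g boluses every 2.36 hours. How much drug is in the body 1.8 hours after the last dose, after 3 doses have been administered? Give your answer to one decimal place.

2.1 g

The 3 doses were given 6.52, 4.16, 1.8 hours ago.
Total = 1.76·(1/2)^(6.52/2.73) + 1.76·(1/2)^(4.16/2.73) + 1.76·(1/2)^(1.8/2.73)
      = 0.33618 + 0.61207 + 1.1144 ≈ 2.0626 g.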